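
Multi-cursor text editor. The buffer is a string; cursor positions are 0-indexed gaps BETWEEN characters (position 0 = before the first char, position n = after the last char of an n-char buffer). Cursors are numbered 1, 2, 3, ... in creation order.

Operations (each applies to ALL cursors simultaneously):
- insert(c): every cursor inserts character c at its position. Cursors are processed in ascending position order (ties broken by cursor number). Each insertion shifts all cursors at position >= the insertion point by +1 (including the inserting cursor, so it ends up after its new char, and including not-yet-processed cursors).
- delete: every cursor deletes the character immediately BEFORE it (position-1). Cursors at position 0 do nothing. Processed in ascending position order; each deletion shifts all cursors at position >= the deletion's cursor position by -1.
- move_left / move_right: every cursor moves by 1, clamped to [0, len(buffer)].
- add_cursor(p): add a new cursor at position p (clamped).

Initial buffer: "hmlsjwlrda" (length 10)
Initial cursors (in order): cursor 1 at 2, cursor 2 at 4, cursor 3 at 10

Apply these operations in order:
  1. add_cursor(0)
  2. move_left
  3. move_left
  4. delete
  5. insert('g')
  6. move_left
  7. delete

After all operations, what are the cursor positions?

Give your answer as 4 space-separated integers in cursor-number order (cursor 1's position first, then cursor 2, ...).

After op 1 (add_cursor(0)): buffer="hmlsjwlrda" (len 10), cursors c4@0 c1@2 c2@4 c3@10, authorship ..........
After op 2 (move_left): buffer="hmlsjwlrda" (len 10), cursors c4@0 c1@1 c2@3 c3@9, authorship ..........
After op 3 (move_left): buffer="hmlsjwlrda" (len 10), cursors c1@0 c4@0 c2@2 c3@8, authorship ..........
After op 4 (delete): buffer="hlsjwlda" (len 8), cursors c1@0 c4@0 c2@1 c3@6, authorship ........
After op 5 (insert('g')): buffer="gghglsjwlgda" (len 12), cursors c1@2 c4@2 c2@4 c3@10, authorship 14.2.....3..
After op 6 (move_left): buffer="gghglsjwlgda" (len 12), cursors c1@1 c4@1 c2@3 c3@9, authorship 14.2.....3..
After op 7 (delete): buffer="gglsjwgda" (len 9), cursors c1@0 c4@0 c2@1 c3@6, authorship 42....3..

Answer: 0 1 6 0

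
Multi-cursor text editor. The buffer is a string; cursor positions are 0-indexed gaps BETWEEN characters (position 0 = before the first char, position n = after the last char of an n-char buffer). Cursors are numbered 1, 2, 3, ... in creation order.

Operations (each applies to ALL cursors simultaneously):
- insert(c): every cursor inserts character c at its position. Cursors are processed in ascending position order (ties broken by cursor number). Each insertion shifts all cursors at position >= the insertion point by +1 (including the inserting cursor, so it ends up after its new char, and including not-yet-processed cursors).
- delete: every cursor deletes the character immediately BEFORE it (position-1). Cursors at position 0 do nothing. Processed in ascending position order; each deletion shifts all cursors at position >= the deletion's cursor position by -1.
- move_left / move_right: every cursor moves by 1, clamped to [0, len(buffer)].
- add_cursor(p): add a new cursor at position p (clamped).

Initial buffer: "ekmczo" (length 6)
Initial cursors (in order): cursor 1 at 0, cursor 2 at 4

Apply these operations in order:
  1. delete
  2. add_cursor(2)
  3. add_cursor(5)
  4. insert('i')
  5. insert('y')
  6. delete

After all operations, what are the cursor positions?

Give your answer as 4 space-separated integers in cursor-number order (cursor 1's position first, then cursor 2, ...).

After op 1 (delete): buffer="ekmzo" (len 5), cursors c1@0 c2@3, authorship .....
After op 2 (add_cursor(2)): buffer="ekmzo" (len 5), cursors c1@0 c3@2 c2@3, authorship .....
After op 3 (add_cursor(5)): buffer="ekmzo" (len 5), cursors c1@0 c3@2 c2@3 c4@5, authorship .....
After op 4 (insert('i')): buffer="iekimizoi" (len 9), cursors c1@1 c3@4 c2@6 c4@9, authorship 1..3.2..4
After op 5 (insert('y')): buffer="iyekiymiyzoiy" (len 13), cursors c1@2 c3@6 c2@9 c4@13, authorship 11..33.22..44
After op 6 (delete): buffer="iekimizoi" (len 9), cursors c1@1 c3@4 c2@6 c4@9, authorship 1..3.2..4

Answer: 1 6 4 9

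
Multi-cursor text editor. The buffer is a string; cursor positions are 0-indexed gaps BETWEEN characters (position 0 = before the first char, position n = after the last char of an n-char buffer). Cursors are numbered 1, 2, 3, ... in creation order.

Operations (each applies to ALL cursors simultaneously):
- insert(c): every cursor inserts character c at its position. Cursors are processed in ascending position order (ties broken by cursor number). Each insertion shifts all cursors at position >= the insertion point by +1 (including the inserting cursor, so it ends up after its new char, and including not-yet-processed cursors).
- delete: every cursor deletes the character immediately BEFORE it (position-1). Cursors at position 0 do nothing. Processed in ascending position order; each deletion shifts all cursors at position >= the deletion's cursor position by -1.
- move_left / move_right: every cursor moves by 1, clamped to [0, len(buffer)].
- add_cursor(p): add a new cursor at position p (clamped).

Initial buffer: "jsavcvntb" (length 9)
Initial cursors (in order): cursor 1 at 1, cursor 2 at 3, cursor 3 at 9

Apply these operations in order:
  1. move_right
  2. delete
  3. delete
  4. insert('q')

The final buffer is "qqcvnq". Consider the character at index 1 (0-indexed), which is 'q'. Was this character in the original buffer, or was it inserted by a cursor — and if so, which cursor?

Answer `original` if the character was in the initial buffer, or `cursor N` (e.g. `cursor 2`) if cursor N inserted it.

Answer: cursor 2

Derivation:
After op 1 (move_right): buffer="jsavcvntb" (len 9), cursors c1@2 c2@4 c3@9, authorship .........
After op 2 (delete): buffer="jacvnt" (len 6), cursors c1@1 c2@2 c3@6, authorship ......
After op 3 (delete): buffer="cvn" (len 3), cursors c1@0 c2@0 c3@3, authorship ...
After op 4 (insert('q')): buffer="qqcvnq" (len 6), cursors c1@2 c2@2 c3@6, authorship 12...3
Authorship (.=original, N=cursor N): 1 2 . . . 3
Index 1: author = 2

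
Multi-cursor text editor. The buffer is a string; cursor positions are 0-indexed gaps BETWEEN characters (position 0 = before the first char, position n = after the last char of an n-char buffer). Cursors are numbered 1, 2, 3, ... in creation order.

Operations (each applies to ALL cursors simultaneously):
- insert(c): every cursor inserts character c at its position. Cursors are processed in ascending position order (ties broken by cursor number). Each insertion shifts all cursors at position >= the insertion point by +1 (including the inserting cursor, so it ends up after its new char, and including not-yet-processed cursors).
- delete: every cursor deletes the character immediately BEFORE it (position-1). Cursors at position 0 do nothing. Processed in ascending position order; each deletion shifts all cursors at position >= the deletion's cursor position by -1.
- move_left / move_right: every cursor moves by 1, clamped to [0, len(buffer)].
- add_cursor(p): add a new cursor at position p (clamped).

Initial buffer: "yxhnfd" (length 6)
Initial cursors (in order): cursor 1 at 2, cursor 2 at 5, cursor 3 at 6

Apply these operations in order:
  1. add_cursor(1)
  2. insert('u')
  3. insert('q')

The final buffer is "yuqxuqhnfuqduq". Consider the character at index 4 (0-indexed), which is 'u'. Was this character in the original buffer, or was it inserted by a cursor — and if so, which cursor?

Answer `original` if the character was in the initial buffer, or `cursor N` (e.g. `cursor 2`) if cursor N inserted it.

After op 1 (add_cursor(1)): buffer="yxhnfd" (len 6), cursors c4@1 c1@2 c2@5 c3@6, authorship ......
After op 2 (insert('u')): buffer="yuxuhnfudu" (len 10), cursors c4@2 c1@4 c2@8 c3@10, authorship .4.1...2.3
After op 3 (insert('q')): buffer="yuqxuqhnfuqduq" (len 14), cursors c4@3 c1@6 c2@11 c3@14, authorship .44.11...22.33
Authorship (.=original, N=cursor N): . 4 4 . 1 1 . . . 2 2 . 3 3
Index 4: author = 1

Answer: cursor 1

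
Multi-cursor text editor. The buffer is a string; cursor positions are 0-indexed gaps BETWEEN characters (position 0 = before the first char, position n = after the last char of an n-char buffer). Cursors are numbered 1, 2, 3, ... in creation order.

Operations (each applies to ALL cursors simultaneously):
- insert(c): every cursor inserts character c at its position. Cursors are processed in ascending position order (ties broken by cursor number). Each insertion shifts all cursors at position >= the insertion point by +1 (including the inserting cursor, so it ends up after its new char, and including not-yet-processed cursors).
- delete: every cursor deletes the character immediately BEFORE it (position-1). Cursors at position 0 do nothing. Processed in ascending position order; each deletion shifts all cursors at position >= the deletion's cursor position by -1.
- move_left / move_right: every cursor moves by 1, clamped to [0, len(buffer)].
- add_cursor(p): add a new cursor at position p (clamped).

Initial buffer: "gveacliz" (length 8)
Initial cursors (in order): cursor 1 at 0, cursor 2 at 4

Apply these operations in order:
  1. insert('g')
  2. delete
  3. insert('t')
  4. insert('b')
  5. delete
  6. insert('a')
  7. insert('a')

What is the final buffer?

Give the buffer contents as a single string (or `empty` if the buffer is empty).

Answer: taagveataacliz

Derivation:
After op 1 (insert('g')): buffer="ggveagcliz" (len 10), cursors c1@1 c2@6, authorship 1....2....
After op 2 (delete): buffer="gveacliz" (len 8), cursors c1@0 c2@4, authorship ........
After op 3 (insert('t')): buffer="tgveatcliz" (len 10), cursors c1@1 c2@6, authorship 1....2....
After op 4 (insert('b')): buffer="tbgveatbcliz" (len 12), cursors c1@2 c2@8, authorship 11....22....
After op 5 (delete): buffer="tgveatcliz" (len 10), cursors c1@1 c2@6, authorship 1....2....
After op 6 (insert('a')): buffer="tagveatacliz" (len 12), cursors c1@2 c2@8, authorship 11....22....
After op 7 (insert('a')): buffer="taagveataacliz" (len 14), cursors c1@3 c2@10, authorship 111....222....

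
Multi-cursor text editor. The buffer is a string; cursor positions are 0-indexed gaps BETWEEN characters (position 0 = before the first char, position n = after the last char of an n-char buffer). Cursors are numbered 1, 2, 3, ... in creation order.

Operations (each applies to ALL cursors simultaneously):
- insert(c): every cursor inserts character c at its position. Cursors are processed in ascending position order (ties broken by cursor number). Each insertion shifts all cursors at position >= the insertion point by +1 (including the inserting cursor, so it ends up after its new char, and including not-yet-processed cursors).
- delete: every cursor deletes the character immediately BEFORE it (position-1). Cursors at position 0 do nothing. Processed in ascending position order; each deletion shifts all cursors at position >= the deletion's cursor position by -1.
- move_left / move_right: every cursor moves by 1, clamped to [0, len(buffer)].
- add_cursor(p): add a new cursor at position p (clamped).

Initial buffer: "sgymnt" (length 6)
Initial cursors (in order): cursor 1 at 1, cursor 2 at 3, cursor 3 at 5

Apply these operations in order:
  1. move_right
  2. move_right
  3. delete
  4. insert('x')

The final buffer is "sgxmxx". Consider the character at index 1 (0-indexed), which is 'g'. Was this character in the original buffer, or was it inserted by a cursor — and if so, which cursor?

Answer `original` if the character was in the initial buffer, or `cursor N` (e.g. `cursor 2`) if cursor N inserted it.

Answer: original

Derivation:
After op 1 (move_right): buffer="sgymnt" (len 6), cursors c1@2 c2@4 c3@6, authorship ......
After op 2 (move_right): buffer="sgymnt" (len 6), cursors c1@3 c2@5 c3@6, authorship ......
After op 3 (delete): buffer="sgm" (len 3), cursors c1@2 c2@3 c3@3, authorship ...
After op 4 (insert('x')): buffer="sgxmxx" (len 6), cursors c1@3 c2@6 c3@6, authorship ..1.23
Authorship (.=original, N=cursor N): . . 1 . 2 3
Index 1: author = original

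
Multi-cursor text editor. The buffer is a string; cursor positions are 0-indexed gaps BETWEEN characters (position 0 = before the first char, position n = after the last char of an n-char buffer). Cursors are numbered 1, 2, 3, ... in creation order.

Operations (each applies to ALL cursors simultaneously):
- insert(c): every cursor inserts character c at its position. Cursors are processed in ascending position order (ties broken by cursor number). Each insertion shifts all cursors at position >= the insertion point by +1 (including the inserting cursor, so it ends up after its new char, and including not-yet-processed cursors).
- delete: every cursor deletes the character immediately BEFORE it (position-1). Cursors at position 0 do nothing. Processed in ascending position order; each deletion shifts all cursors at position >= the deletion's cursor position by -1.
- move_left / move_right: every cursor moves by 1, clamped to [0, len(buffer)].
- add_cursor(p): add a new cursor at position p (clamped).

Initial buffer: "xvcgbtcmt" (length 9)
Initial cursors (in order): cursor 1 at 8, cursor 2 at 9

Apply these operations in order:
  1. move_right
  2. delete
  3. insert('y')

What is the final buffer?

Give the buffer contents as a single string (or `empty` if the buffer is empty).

After op 1 (move_right): buffer="xvcgbtcmt" (len 9), cursors c1@9 c2@9, authorship .........
After op 2 (delete): buffer="xvcgbtc" (len 7), cursors c1@7 c2@7, authorship .......
After op 3 (insert('y')): buffer="xvcgbtcyy" (len 9), cursors c1@9 c2@9, authorship .......12

Answer: xvcgbtcyy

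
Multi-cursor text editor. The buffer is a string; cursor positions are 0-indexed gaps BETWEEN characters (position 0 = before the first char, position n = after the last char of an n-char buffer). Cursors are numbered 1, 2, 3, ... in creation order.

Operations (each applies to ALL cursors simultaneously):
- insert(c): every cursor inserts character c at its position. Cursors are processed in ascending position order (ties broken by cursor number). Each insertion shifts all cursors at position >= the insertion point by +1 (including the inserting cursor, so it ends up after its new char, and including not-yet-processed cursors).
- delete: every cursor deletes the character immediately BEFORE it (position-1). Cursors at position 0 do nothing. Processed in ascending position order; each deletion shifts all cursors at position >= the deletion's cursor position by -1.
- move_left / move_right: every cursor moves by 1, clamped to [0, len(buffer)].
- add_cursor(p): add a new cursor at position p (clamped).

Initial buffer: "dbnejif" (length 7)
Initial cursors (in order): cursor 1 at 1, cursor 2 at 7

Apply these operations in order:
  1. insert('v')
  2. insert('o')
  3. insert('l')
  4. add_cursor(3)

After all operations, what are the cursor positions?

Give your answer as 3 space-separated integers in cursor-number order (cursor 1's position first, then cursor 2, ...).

Answer: 4 13 3

Derivation:
After op 1 (insert('v')): buffer="dvbnejifv" (len 9), cursors c1@2 c2@9, authorship .1......2
After op 2 (insert('o')): buffer="dvobnejifvo" (len 11), cursors c1@3 c2@11, authorship .11......22
After op 3 (insert('l')): buffer="dvolbnejifvol" (len 13), cursors c1@4 c2@13, authorship .111......222
After op 4 (add_cursor(3)): buffer="dvolbnejifvol" (len 13), cursors c3@3 c1@4 c2@13, authorship .111......222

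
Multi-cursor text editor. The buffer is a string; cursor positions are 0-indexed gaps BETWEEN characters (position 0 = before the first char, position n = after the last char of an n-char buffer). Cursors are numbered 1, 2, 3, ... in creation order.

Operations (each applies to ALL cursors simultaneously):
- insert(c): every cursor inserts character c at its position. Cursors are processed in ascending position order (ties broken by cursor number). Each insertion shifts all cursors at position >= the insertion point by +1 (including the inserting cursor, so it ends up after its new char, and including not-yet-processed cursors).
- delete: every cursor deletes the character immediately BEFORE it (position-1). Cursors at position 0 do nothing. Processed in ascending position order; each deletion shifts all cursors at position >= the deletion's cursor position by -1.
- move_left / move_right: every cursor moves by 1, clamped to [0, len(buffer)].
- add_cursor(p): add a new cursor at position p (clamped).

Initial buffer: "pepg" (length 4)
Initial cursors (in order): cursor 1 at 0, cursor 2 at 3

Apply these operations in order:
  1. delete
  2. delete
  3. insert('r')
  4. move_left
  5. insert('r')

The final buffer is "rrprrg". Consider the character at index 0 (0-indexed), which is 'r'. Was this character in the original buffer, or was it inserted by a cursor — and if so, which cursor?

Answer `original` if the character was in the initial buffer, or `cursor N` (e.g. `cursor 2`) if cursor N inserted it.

Answer: cursor 1

Derivation:
After op 1 (delete): buffer="peg" (len 3), cursors c1@0 c2@2, authorship ...
After op 2 (delete): buffer="pg" (len 2), cursors c1@0 c2@1, authorship ..
After op 3 (insert('r')): buffer="rprg" (len 4), cursors c1@1 c2@3, authorship 1.2.
After op 4 (move_left): buffer="rprg" (len 4), cursors c1@0 c2@2, authorship 1.2.
After op 5 (insert('r')): buffer="rrprrg" (len 6), cursors c1@1 c2@4, authorship 11.22.
Authorship (.=original, N=cursor N): 1 1 . 2 2 .
Index 0: author = 1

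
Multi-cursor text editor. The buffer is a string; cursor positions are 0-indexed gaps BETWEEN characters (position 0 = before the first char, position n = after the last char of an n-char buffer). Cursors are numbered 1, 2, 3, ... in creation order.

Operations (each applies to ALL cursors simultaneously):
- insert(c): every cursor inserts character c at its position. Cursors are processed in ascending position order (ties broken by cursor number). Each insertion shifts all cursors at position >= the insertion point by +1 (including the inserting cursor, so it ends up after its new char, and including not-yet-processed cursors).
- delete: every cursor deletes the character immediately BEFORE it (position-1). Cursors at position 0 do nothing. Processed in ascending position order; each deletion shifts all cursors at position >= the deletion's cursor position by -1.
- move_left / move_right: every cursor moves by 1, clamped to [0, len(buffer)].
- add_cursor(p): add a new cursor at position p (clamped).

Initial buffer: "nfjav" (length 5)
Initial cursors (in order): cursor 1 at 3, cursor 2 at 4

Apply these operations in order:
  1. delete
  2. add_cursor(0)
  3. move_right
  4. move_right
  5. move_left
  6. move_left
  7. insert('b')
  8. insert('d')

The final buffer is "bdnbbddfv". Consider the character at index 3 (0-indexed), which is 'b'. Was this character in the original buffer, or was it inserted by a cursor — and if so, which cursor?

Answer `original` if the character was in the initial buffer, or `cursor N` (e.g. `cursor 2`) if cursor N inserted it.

After op 1 (delete): buffer="nfv" (len 3), cursors c1@2 c2@2, authorship ...
After op 2 (add_cursor(0)): buffer="nfv" (len 3), cursors c3@0 c1@2 c2@2, authorship ...
After op 3 (move_right): buffer="nfv" (len 3), cursors c3@1 c1@3 c2@3, authorship ...
After op 4 (move_right): buffer="nfv" (len 3), cursors c3@2 c1@3 c2@3, authorship ...
After op 5 (move_left): buffer="nfv" (len 3), cursors c3@1 c1@2 c2@2, authorship ...
After op 6 (move_left): buffer="nfv" (len 3), cursors c3@0 c1@1 c2@1, authorship ...
After op 7 (insert('b')): buffer="bnbbfv" (len 6), cursors c3@1 c1@4 c2@4, authorship 3.12..
After op 8 (insert('d')): buffer="bdnbbddfv" (len 9), cursors c3@2 c1@7 c2@7, authorship 33.1212..
Authorship (.=original, N=cursor N): 3 3 . 1 2 1 2 . .
Index 3: author = 1

Answer: cursor 1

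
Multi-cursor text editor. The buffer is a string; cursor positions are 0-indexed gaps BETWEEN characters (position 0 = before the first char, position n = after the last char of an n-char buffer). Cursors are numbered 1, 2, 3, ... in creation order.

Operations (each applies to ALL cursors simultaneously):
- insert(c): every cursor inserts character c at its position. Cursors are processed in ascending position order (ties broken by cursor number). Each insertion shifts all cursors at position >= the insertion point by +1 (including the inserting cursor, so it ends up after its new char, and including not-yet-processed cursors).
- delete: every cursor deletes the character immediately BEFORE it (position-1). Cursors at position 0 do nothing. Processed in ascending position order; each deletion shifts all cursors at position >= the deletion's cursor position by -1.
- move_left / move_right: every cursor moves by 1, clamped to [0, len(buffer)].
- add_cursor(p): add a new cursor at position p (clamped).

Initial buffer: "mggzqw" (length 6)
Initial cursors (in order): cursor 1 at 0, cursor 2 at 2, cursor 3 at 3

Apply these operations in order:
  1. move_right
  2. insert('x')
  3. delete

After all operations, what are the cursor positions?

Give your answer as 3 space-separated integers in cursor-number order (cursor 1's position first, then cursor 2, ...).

Answer: 1 3 4

Derivation:
After op 1 (move_right): buffer="mggzqw" (len 6), cursors c1@1 c2@3 c3@4, authorship ......
After op 2 (insert('x')): buffer="mxggxzxqw" (len 9), cursors c1@2 c2@5 c3@7, authorship .1..2.3..
After op 3 (delete): buffer="mggzqw" (len 6), cursors c1@1 c2@3 c3@4, authorship ......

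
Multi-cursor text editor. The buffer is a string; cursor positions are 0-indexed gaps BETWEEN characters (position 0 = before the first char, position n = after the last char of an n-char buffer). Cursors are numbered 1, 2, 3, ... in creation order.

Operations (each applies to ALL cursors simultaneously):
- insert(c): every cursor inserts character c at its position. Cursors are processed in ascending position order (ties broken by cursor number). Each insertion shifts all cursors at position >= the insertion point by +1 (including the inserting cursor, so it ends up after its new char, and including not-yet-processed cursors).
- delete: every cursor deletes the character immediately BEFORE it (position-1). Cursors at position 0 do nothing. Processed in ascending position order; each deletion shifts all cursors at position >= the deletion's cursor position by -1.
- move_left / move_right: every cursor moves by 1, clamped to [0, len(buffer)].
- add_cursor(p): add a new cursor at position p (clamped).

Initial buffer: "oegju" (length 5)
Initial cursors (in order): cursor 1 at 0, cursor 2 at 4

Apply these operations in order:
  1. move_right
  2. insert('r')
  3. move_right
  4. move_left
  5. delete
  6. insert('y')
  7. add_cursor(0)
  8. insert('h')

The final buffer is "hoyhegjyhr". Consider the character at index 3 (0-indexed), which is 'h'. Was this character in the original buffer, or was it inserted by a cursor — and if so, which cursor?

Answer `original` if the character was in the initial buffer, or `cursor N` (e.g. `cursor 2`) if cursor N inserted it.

Answer: cursor 1

Derivation:
After op 1 (move_right): buffer="oegju" (len 5), cursors c1@1 c2@5, authorship .....
After op 2 (insert('r')): buffer="oregjur" (len 7), cursors c1@2 c2@7, authorship .1....2
After op 3 (move_right): buffer="oregjur" (len 7), cursors c1@3 c2@7, authorship .1....2
After op 4 (move_left): buffer="oregjur" (len 7), cursors c1@2 c2@6, authorship .1....2
After op 5 (delete): buffer="oegjr" (len 5), cursors c1@1 c2@4, authorship ....2
After op 6 (insert('y')): buffer="oyegjyr" (len 7), cursors c1@2 c2@6, authorship .1...22
After op 7 (add_cursor(0)): buffer="oyegjyr" (len 7), cursors c3@0 c1@2 c2@6, authorship .1...22
After op 8 (insert('h')): buffer="hoyhegjyhr" (len 10), cursors c3@1 c1@4 c2@9, authorship 3.11...222
Authorship (.=original, N=cursor N): 3 . 1 1 . . . 2 2 2
Index 3: author = 1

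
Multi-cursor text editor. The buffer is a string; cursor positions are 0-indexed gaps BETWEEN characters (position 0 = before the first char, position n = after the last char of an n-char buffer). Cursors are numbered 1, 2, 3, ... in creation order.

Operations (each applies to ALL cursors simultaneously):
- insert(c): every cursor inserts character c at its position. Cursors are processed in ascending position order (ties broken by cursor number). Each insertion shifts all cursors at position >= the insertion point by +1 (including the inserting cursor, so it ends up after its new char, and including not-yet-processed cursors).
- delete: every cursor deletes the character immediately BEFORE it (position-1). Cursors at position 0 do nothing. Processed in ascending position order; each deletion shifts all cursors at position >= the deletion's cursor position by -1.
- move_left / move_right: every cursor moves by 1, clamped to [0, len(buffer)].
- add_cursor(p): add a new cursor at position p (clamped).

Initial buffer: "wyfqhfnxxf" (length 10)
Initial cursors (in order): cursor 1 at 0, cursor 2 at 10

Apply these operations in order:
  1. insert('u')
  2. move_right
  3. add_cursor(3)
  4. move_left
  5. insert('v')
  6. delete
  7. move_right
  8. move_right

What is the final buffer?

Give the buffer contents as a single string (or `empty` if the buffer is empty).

After op 1 (insert('u')): buffer="uwyfqhfnxxfu" (len 12), cursors c1@1 c2@12, authorship 1..........2
After op 2 (move_right): buffer="uwyfqhfnxxfu" (len 12), cursors c1@2 c2@12, authorship 1..........2
After op 3 (add_cursor(3)): buffer="uwyfqhfnxxfu" (len 12), cursors c1@2 c3@3 c2@12, authorship 1..........2
After op 4 (move_left): buffer="uwyfqhfnxxfu" (len 12), cursors c1@1 c3@2 c2@11, authorship 1..........2
After op 5 (insert('v')): buffer="uvwvyfqhfnxxfvu" (len 15), cursors c1@2 c3@4 c2@14, authorship 11.3.........22
After op 6 (delete): buffer="uwyfqhfnxxfu" (len 12), cursors c1@1 c3@2 c2@11, authorship 1..........2
After op 7 (move_right): buffer="uwyfqhfnxxfu" (len 12), cursors c1@2 c3@3 c2@12, authorship 1..........2
After op 8 (move_right): buffer="uwyfqhfnxxfu" (len 12), cursors c1@3 c3@4 c2@12, authorship 1..........2

Answer: uwyfqhfnxxfu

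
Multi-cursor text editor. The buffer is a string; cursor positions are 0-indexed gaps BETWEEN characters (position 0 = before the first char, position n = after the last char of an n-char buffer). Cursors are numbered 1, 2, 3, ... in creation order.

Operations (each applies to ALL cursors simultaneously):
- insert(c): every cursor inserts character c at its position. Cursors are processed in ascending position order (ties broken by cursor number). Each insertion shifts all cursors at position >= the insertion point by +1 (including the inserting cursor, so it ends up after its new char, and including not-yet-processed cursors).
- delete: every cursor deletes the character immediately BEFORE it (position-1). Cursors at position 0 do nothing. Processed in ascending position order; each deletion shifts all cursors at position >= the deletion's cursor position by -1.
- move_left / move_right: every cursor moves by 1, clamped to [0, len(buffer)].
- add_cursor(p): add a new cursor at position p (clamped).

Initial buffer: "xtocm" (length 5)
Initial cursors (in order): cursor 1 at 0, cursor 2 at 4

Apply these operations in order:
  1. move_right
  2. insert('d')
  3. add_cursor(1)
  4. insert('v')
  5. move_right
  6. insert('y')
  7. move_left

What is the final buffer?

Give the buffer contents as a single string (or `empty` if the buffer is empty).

After op 1 (move_right): buffer="xtocm" (len 5), cursors c1@1 c2@5, authorship .....
After op 2 (insert('d')): buffer="xdtocmd" (len 7), cursors c1@2 c2@7, authorship .1....2
After op 3 (add_cursor(1)): buffer="xdtocmd" (len 7), cursors c3@1 c1@2 c2@7, authorship .1....2
After op 4 (insert('v')): buffer="xvdvtocmdv" (len 10), cursors c3@2 c1@4 c2@10, authorship .311....22
After op 5 (move_right): buffer="xvdvtocmdv" (len 10), cursors c3@3 c1@5 c2@10, authorship .311....22
After op 6 (insert('y')): buffer="xvdyvtyocmdvy" (len 13), cursors c3@4 c1@7 c2@13, authorship .3131.1...222
After op 7 (move_left): buffer="xvdyvtyocmdvy" (len 13), cursors c3@3 c1@6 c2@12, authorship .3131.1...222

Answer: xvdyvtyocmdvy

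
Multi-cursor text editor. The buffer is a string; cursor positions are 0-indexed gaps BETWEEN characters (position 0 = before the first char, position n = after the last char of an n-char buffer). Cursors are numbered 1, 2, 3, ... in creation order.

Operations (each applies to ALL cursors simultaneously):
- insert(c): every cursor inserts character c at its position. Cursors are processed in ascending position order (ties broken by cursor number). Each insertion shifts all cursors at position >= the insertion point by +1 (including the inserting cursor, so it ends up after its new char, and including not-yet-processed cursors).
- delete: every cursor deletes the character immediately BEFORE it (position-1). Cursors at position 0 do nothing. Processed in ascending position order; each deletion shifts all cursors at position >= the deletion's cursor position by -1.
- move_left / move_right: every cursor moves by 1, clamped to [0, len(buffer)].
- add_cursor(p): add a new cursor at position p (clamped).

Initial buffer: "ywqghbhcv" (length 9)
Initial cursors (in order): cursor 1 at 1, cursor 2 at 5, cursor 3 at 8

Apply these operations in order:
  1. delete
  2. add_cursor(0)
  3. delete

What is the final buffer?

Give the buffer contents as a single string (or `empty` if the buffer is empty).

Answer: wqbv

Derivation:
After op 1 (delete): buffer="wqgbhv" (len 6), cursors c1@0 c2@3 c3@5, authorship ......
After op 2 (add_cursor(0)): buffer="wqgbhv" (len 6), cursors c1@0 c4@0 c2@3 c3@5, authorship ......
After op 3 (delete): buffer="wqbv" (len 4), cursors c1@0 c4@0 c2@2 c3@3, authorship ....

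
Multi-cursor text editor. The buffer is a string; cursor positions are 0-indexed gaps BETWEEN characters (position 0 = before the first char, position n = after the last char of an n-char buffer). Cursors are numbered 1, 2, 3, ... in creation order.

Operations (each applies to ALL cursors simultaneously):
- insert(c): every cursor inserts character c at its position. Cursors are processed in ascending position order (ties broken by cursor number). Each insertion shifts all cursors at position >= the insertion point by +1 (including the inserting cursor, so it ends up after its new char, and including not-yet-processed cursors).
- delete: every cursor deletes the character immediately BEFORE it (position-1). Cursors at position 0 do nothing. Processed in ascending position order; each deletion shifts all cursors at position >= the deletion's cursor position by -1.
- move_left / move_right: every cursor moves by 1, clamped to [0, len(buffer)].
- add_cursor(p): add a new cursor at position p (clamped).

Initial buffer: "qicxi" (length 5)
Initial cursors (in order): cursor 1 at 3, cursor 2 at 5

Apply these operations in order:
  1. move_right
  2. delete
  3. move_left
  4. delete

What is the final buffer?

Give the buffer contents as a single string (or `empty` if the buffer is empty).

After op 1 (move_right): buffer="qicxi" (len 5), cursors c1@4 c2@5, authorship .....
After op 2 (delete): buffer="qic" (len 3), cursors c1@3 c2@3, authorship ...
After op 3 (move_left): buffer="qic" (len 3), cursors c1@2 c2@2, authorship ...
After op 4 (delete): buffer="c" (len 1), cursors c1@0 c2@0, authorship .

Answer: c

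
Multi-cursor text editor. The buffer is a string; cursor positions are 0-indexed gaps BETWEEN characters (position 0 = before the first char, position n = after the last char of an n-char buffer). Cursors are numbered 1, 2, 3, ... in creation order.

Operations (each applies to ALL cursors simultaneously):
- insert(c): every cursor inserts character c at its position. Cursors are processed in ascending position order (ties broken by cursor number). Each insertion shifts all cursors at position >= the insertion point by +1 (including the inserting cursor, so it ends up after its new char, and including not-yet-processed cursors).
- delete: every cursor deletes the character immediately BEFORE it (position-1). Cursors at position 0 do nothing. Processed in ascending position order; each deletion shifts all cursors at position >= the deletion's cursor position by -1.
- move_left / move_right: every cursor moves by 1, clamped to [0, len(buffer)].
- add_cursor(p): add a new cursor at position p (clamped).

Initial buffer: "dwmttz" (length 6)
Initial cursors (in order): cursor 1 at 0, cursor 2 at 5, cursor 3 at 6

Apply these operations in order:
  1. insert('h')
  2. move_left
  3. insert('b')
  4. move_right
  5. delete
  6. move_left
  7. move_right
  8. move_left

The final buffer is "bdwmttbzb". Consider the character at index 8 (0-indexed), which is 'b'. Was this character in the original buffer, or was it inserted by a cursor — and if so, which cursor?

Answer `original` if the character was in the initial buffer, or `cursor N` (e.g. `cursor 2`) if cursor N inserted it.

After op 1 (insert('h')): buffer="hdwmtthzh" (len 9), cursors c1@1 c2@7 c3@9, authorship 1.....2.3
After op 2 (move_left): buffer="hdwmtthzh" (len 9), cursors c1@0 c2@6 c3@8, authorship 1.....2.3
After op 3 (insert('b')): buffer="bhdwmttbhzbh" (len 12), cursors c1@1 c2@8 c3@11, authorship 11.....22.33
After op 4 (move_right): buffer="bhdwmttbhzbh" (len 12), cursors c1@2 c2@9 c3@12, authorship 11.....22.33
After op 5 (delete): buffer="bdwmttbzb" (len 9), cursors c1@1 c2@7 c3@9, authorship 1.....2.3
After op 6 (move_left): buffer="bdwmttbzb" (len 9), cursors c1@0 c2@6 c3@8, authorship 1.....2.3
After op 7 (move_right): buffer="bdwmttbzb" (len 9), cursors c1@1 c2@7 c3@9, authorship 1.....2.3
After op 8 (move_left): buffer="bdwmttbzb" (len 9), cursors c1@0 c2@6 c3@8, authorship 1.....2.3
Authorship (.=original, N=cursor N): 1 . . . . . 2 . 3
Index 8: author = 3

Answer: cursor 3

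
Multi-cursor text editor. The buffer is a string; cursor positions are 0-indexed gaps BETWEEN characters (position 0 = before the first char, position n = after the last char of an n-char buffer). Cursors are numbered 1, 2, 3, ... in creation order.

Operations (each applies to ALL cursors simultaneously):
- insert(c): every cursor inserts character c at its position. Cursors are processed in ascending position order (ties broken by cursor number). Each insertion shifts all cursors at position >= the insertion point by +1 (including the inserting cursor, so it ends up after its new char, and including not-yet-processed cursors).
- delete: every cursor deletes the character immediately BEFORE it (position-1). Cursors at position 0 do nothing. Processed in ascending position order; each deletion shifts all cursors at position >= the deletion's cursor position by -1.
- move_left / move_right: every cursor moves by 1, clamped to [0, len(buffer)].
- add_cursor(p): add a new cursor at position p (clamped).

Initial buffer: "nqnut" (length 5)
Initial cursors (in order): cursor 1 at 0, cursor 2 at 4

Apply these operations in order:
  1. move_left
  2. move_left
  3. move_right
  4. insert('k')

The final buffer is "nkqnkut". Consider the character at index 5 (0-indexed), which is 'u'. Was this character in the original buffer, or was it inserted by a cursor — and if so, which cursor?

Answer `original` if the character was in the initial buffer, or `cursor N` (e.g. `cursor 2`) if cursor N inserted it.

After op 1 (move_left): buffer="nqnut" (len 5), cursors c1@0 c2@3, authorship .....
After op 2 (move_left): buffer="nqnut" (len 5), cursors c1@0 c2@2, authorship .....
After op 3 (move_right): buffer="nqnut" (len 5), cursors c1@1 c2@3, authorship .....
After op 4 (insert('k')): buffer="nkqnkut" (len 7), cursors c1@2 c2@5, authorship .1..2..
Authorship (.=original, N=cursor N): . 1 . . 2 . .
Index 5: author = original

Answer: original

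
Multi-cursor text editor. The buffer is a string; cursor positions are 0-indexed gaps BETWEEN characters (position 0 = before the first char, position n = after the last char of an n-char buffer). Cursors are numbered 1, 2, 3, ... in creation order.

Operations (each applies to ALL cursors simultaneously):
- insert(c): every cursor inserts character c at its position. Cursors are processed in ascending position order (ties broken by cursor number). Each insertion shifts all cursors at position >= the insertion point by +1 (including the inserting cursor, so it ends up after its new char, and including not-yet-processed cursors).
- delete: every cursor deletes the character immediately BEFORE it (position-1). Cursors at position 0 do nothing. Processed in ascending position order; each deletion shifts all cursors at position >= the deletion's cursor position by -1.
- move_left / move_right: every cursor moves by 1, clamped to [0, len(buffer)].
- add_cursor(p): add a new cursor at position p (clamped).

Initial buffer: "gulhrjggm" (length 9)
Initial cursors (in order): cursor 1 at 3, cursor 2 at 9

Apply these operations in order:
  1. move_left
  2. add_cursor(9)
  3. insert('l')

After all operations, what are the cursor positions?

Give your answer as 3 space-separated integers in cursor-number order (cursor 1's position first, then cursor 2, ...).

Answer: 3 10 12

Derivation:
After op 1 (move_left): buffer="gulhrjggm" (len 9), cursors c1@2 c2@8, authorship .........
After op 2 (add_cursor(9)): buffer="gulhrjggm" (len 9), cursors c1@2 c2@8 c3@9, authorship .........
After op 3 (insert('l')): buffer="gullhrjgglml" (len 12), cursors c1@3 c2@10 c3@12, authorship ..1......2.3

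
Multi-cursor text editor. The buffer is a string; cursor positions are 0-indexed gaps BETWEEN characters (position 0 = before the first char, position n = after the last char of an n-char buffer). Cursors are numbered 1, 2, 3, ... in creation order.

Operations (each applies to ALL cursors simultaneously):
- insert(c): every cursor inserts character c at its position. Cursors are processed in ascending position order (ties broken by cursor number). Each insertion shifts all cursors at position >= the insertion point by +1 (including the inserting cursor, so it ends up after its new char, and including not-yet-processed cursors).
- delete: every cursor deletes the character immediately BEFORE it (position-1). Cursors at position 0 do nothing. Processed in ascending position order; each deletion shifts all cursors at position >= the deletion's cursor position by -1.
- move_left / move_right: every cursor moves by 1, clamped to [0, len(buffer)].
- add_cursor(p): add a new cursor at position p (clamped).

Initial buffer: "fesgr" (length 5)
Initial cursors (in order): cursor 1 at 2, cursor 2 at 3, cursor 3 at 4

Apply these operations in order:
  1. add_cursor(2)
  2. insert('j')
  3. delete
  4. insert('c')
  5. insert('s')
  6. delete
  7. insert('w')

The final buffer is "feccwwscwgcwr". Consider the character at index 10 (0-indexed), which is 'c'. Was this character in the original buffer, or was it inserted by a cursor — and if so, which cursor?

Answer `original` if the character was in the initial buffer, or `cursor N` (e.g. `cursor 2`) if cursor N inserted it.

Answer: cursor 3

Derivation:
After op 1 (add_cursor(2)): buffer="fesgr" (len 5), cursors c1@2 c4@2 c2@3 c3@4, authorship .....
After op 2 (insert('j')): buffer="fejjsjgjr" (len 9), cursors c1@4 c4@4 c2@6 c3@8, authorship ..14.2.3.
After op 3 (delete): buffer="fesgr" (len 5), cursors c1@2 c4@2 c2@3 c3@4, authorship .....
After op 4 (insert('c')): buffer="feccscgcr" (len 9), cursors c1@4 c4@4 c2@6 c3@8, authorship ..14.2.3.
After op 5 (insert('s')): buffer="feccssscsgcsr" (len 13), cursors c1@6 c4@6 c2@9 c3@12, authorship ..1414.22.33.
After op 6 (delete): buffer="feccscgcr" (len 9), cursors c1@4 c4@4 c2@6 c3@8, authorship ..14.2.3.
After op 7 (insert('w')): buffer="feccwwscwgcwr" (len 13), cursors c1@6 c4@6 c2@9 c3@12, authorship ..1414.22.33.
Authorship (.=original, N=cursor N): . . 1 4 1 4 . 2 2 . 3 3 .
Index 10: author = 3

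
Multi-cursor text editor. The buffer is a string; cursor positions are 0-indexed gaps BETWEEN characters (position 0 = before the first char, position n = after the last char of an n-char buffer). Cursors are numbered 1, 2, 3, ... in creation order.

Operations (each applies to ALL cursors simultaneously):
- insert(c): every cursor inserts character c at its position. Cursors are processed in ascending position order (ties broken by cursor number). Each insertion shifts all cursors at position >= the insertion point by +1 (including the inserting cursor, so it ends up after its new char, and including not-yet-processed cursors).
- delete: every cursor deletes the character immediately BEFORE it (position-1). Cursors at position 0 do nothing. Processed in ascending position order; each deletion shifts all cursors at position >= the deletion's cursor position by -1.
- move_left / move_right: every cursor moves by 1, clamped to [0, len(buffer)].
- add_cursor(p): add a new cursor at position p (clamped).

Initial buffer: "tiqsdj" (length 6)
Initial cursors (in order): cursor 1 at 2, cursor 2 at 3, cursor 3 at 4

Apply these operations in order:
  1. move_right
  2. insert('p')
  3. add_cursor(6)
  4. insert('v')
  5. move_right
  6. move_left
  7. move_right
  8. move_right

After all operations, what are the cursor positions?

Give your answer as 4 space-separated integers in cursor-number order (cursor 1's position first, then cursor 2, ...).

Answer: 7 11 13 11

Derivation:
After op 1 (move_right): buffer="tiqsdj" (len 6), cursors c1@3 c2@4 c3@5, authorship ......
After op 2 (insert('p')): buffer="tiqpspdpj" (len 9), cursors c1@4 c2@6 c3@8, authorship ...1.2.3.
After op 3 (add_cursor(6)): buffer="tiqpspdpj" (len 9), cursors c1@4 c2@6 c4@6 c3@8, authorship ...1.2.3.
After op 4 (insert('v')): buffer="tiqpvspvvdpvj" (len 13), cursors c1@5 c2@9 c4@9 c3@12, authorship ...11.224.33.
After op 5 (move_right): buffer="tiqpvspvvdpvj" (len 13), cursors c1@6 c2@10 c4@10 c3@13, authorship ...11.224.33.
After op 6 (move_left): buffer="tiqpvspvvdpvj" (len 13), cursors c1@5 c2@9 c4@9 c3@12, authorship ...11.224.33.
After op 7 (move_right): buffer="tiqpvspvvdpvj" (len 13), cursors c1@6 c2@10 c4@10 c3@13, authorship ...11.224.33.
After op 8 (move_right): buffer="tiqpvspvvdpvj" (len 13), cursors c1@7 c2@11 c4@11 c3@13, authorship ...11.224.33.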